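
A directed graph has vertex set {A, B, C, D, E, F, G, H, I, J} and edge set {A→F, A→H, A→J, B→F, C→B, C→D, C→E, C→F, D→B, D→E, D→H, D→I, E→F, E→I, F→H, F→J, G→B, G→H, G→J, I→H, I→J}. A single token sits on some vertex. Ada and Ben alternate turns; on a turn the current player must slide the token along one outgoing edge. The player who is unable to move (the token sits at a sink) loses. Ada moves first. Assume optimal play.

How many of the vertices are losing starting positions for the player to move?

4

Classify positions by backward induction: terminal positions (no move available) are L. From any other position, the mover wins iff some move reaches an L.
Every edge goes from a vertex to one that appears earlier in the order J, H, I, F, E, B, D, C, A, G, so processing vertices in that order labels each vertex after all of its successors.
J: no outgoing edge → L
H: no outgoing edge → L
I: →H(L), so W
F: →H(L), so W
E: →F(W), I(W) — all W, so L
B: →F(W) only, which is W, so L
D: →B(L), so W
C: →B(L), so W
A: →H(L), so W
G: →B(L), so W
The L vertices are B, E, H, J; that is 4 in all.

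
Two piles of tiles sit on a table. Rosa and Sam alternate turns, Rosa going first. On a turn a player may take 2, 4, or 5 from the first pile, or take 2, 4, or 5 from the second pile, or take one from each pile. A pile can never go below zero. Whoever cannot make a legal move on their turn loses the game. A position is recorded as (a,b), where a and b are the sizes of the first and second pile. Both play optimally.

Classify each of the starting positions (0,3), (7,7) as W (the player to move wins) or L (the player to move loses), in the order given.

Work bottom-up. With no move the player to move loses. Otherwise the position is W if at least one move leads to an L position for the opponent, and L if every move leads to a W.
No move ever increases a pile, so every position that can arise here has a ≤ 7 and b ≤ 7; it is enough to label the cells with 0 ≤ a ≤ 7 and 0 ≤ b ≤ 7.
Every move lowers a or b (never raises either), so fill the grid row by row in increasing a, and left to right within a row: each cell's successors are then already labelled.
      b=0  b=1  b=2  b=3  b=4  b=5  b=6  b=7
a=0:    L    L    W    W    W    W    W    L
a=1:    L    W    W    L    W    W    L    W
a=2:    W    W    L    L    W    W    W    W
a=3:    W    L    L    W    W    W    W    W
a=4:    W    W    W    W    L    L    W    W
a=5:    W    W    W    W    L    W    W    W
a=6:    W    L    W    W    W    W    W    L
a=7:    L    W    W    W    W    W    L    L
Cells with no legal move (terminal, hence L): (0,0), (0,1), (1,0).
The remaining L cells, each justified by listing all of its moves:
(0,7): L (options (0,5)(W), (0,3)(W), (0,2)(W) are all W)
(1,3): L (options (1,1)(W), (0,2)(W) are all W)
(1,6): L (options (1,4)(W), (1,2)(W), (1,1)(W), (0,5)(W) are all W)
(2,2): L (options (0,2)(W), (2,0)(W), (1,1)(W) are all W)
(2,3): L (options (0,3)(W), (2,1)(W), (1,2)(W) are all W)
(3,1): L (options (1,1)(W), (2,0)(W) are all W)
(3,2): L (options (1,2)(W), (3,0)(W), (2,1)(W) are all W)
(4,4): L (options (2,4)(W), (0,4)(W), (4,2)(W), (4,0)(W), (3,3)(W) are all W)
(4,5): L (options (2,5)(W), (0,5)(W), (4,3)(W), (4,1)(W), (4,0)(W), (3,4)(W) are all W)
(5,4): L (options (3,4)(W), (1,4)(W), (0,4)(W), (5,2)(W), (5,0)(W), (4,3)(W) are all W)
(6,1): L (options (4,1)(W), (2,1)(W), (1,1)(W), (5,0)(W) are all W)
(6,7): L (options (4,7)(W), (2,7)(W), (1,7)(W), (6,5)(W), (6,3)(W), (6,2)(W), (5,6)(W) are all W)
(7,0): L (options (5,0)(W), (3,0)(W), (2,0)(W) are all W)
(7,6): L (options (5,6)(W), (3,6)(W), (2,6)(W), (7,4)(W), (7,2)(W), (7,1)(W), (6,5)(W) are all W)
(7,7): L (options (5,7)(W), (3,7)(W), (2,7)(W), (7,5)(W), (7,3)(W), (7,2)(W), (6,6)(W) are all W)
Every other cell has at least one move into one of the L cells above, so it is W.
(0,3): the move to (0,1) reaches an L cell, so W
(7,7): one of the L cells justified above, so L

(0,3): W, (7,7): L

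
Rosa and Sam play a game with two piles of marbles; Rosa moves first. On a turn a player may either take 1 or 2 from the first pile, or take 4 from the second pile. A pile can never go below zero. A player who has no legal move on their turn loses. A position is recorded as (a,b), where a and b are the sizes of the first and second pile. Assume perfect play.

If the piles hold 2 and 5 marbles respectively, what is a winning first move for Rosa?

Move to (1,5).

Positions with no move are L. A position that does have a move is losing for the player to move precisely when every available move leads to a winning position for the opponent. Fill in the labels:
No move ever increases a pile, so every position that can arise here has a ≤ 2 and b ≤ 5; it is enough to label the cells with 0 ≤ a ≤ 2 and 0 ≤ b ≤ 5.
Every move lowers a or b (never raises either), so fill the grid row by row in increasing a, and left to right within a row: each cell's successors are then already labelled.
      b=0  b=1  b=2  b=3  b=4  b=5
a=0:    L    L    L    L    W    W
a=1:    W    W    W    W    L    L
a=2:    W    W    W    W    W    W
Cells with no legal move (terminal, hence L): (0,0), (0,1), (0,2), (0,3).
The remaining L cells, each justified by listing all of its moves:
(1,4): moves to (0,4)(W), (1,0)(W); every one is W ⇒ L
(1,5): moves to (0,5)(W), (1,1)(W); every one is W ⇒ L
Every other cell has at least one move into one of the L cells above, so it is W.
From (2,5), the L positions reachable in one move are: (1,5).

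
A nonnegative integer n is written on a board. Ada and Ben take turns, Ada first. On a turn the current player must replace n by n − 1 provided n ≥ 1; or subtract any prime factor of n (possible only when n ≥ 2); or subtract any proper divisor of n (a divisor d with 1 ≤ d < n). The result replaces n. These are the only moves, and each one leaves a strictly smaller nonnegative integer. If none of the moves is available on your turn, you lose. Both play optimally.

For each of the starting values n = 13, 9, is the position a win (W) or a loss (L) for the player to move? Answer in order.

13: W, 9: L

Compute win/loss labels from the base case upward. A position with no move is L. Any other position is W if it can reach an L in one move, else L.
n=0: no move → L
n=1: →0(L), so W
n=2: →0(L), so W
n=3: →0(L), so W
n=4: →2(W), 3(W) — all W, so L
n=5: →0(L), so W
n=6: →4(L), so W
n=7: →0(L), so W
n=8: →4(L), so W
n=9: →6(W), 8(W) — all W, so L
n=10: →9(L), so W
n=11: →0(L), so W
n=12: →9(L), so W
n=13: →0(L), so W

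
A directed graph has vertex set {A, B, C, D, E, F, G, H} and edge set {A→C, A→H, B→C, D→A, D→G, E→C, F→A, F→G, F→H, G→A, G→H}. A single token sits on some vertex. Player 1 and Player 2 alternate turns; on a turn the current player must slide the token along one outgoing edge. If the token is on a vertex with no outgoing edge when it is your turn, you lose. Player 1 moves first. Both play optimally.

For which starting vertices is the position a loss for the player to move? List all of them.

C, D, H

Compute win/loss labels from the base case upward. A position with no move is L. Any other position is W if it can reach an L in one move, else L.
Every edge goes from a vertex to one that appears earlier in the order C, H, E, A, G, B, F, D, so processing vertices in that order labels each vertex after all of its successors.
C: no outgoing edge → L
H: no outgoing edge → L
E: →C(L), so W
A: →H(L), so W
G: →H(L), so W
B: →C(L), so W
F: →H(L), so W
D: →G(W), A(W) — all W, so L
Reading off the rows marked L gives the requested list; there are 3 such vertices.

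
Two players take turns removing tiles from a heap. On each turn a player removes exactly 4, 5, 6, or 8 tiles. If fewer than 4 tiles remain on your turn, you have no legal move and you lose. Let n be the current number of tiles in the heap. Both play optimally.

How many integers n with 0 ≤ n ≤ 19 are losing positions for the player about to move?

Label each position W (a win for the player to move) or L (a loss). A position with no legal move is L; any other position is W exactly when some move reaches an L, and L when every move reaches a W.
n=0: no move → L
n=1: no move → L
n=2: no move → L
n=3: no move → L
n=4: reaches L-position 0 → W
n=5: reaches L-position 1 → W
n=6: reaches L-position 2 → W
n=7: reaches L-position 3 → W
n=8: reaches L-position 3 → W
n=9: reaches L-position 3 → W
n=10: reaches L-position 2 → W
n=11: reaches L-position 3 → W
n=12: only reaches 8(W), 7(W), 6(W), 4(W), all W → L
n=13: only reaches 9(W), 8(W), 7(W), 5(W), all W → L
n=14: only reaches 10(W), 9(W), 8(W), 6(W), all W → L
n=15: only reaches 11(W), 10(W), 9(W), 7(W), all W → L
n=16: reaches L-position 12 → W
n=17: reaches L-position 13 → W
n=18: reaches L-position 14 → W
n=19: reaches L-position 15 → W
L entries with 0 ≤ n ≤ 19: n = 0, 1, 2, 3, 12, 13, 14, 15; that makes 8.

8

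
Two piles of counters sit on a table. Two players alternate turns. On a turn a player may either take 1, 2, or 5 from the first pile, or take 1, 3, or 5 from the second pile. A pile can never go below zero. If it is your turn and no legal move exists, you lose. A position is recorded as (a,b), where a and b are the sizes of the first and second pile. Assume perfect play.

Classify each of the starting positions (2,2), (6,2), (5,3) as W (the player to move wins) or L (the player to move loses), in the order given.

Classify positions by backward induction: terminal positions (no move available) are L. From any other position, the mover wins iff some move reaches an L.
No move ever increases a pile, so every position that can arise here has a ≤ 6 and b ≤ 3; it is enough to label the cells with 0 ≤ a ≤ 6 and 0 ≤ b ≤ 3.
Every move lowers a or b (never raises either), so fill the grid row by row in increasing a, and left to right within a row: each cell's successors are then already labelled.
      b=0  b=1  b=2  b=3
a=0:    L    W    L    W
a=1:    W    L    W    L
a=2:    W    W    W    W
a=3:    L    W    L    W
a=4:    W    L    W    L
a=5:    W    W    W    W
a=6:    L    W    L    W
Cells with no legal move (terminal, hence L): (0,0).
The remaining L cells, each justified by listing all of its moves:
(0,2): only reaches (0,1)(W), which is W → L
(1,1): only reaches (0,1)(W), (1,0)(W), all W → L
(1,3): only reaches (0,3)(W), (1,2)(W), (1,0)(W), all W → L
(3,0): only reaches (2,0)(W), (1,0)(W), all W → L
(3,2): only reaches (2,2)(W), (1,2)(W), (3,1)(W), all W → L
(4,1): only reaches (3,1)(W), (2,1)(W), (4,0)(W), all W → L
(4,3): only reaches (3,3)(W), (2,3)(W), (4,2)(W), (4,0)(W), all W → L
(6,0): only reaches (5,0)(W), (4,0)(W), (1,0)(W), all W → L
(6,2): only reaches (5,2)(W), (4,2)(W), (1,2)(W), (6,1)(W), all W → L
Every other cell has at least one move into one of the L cells above, so it is W.
(2,2): the move to (0,2) reaches an L cell, so W
(6,2): one of the L cells justified above, so L
(5,3): the move to (4,3) reaches an L cell, so W

(2,2): W, (6,2): L, (5,3): W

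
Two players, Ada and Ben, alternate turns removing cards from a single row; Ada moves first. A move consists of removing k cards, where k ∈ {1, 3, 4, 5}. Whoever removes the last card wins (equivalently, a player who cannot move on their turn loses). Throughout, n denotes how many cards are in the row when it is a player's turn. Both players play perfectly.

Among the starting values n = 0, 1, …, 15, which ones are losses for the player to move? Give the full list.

Positions with no move are L. A position that does have a move is losing for the player to move precisely when every available move leads to a winning position for the opponent. Fill in the labels:
n=0: no move → L
n=1: W (go to 0, an L position)
n=2: L (sole option 1(W) is W)
n=3: W (go to 2, an L position)
n=4: W (go to 0, an L position)
n=5: W (go to 2, an L position)
n=6: W (go to 2, an L position)
n=7: W (go to 2, an L position)
n=8: L (options 7(W), 5(W), 4(W), 3(W) are all W)
n=9: W (go to 8, an L position)
n=10: L (options 9(W), 7(W), 6(W), 5(W) are all W)
n=11: W (go to 10, an L position)
n=12: W (go to 8, an L position)
n=13: W (go to 10, an L position)
n=14: W (go to 10, an L position)
n=15: W (go to 10, an L position)
Reading off the rows marked L gives the requested list; there are 4 such values of n.

0, 2, 8, 10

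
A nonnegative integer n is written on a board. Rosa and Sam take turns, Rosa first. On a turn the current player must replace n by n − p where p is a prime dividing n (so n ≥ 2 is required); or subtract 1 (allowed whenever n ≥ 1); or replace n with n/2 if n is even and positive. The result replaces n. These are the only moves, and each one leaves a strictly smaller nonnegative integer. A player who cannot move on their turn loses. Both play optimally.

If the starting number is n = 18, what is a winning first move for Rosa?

Move to 9.

Work bottom-up. With no move the player to move loses. Otherwise the position is W if at least one move leads to an L position for the opponent, and L if every move leads to a W.
n=0: no move → L
n=1: reaches L-position 0 → W
n=2: reaches L-position 0 → W
n=3: reaches L-position 0 → W
n=4: only reaches 2(W), 3(W), all W → L
n=5: reaches L-position 0 → W
n=6: reaches L-position 4 → W
n=7: reaches L-position 0 → W
n=8: reaches L-position 4 → W
n=9: only reaches 6(W), 8(W), all W → L
n=10: reaches L-position 9 → W
n=11: reaches L-position 0 → W
n=12: reaches L-position 9 → W
n=13: reaches L-position 0 → W
n=14: only reaches 7(W), 12(W), 13(W), all W → L
n=15: reaches L-position 14 → W
n=16: reaches L-position 14 → W
n=17: reaches L-position 0 → W
n=18: reaches L-position 9 → W
From 18, the L positions reachable in one move are: 9.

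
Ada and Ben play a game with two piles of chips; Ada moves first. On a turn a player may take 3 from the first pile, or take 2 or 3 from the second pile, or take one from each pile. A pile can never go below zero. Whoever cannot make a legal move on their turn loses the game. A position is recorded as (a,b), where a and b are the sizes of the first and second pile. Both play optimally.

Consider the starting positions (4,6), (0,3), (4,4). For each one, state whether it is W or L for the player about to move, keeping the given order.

(4,6): L, (0,3): W, (4,4): W

Build the W/L table. Terminal = L. A non-terminal position is W if it has a move to some L; otherwise it is L.
No move ever increases a pile, so every position that can arise here has a ≤ 4 and b ≤ 6; it is enough to label the cells with 0 ≤ a ≤ 4 and 0 ≤ b ≤ 6.
Every move lowers a or b (never raises either), so fill the grid row by row in increasing a, and left to right within a row: each cell's successors are then already labelled.
      b=0  b=1  b=2  b=3  b=4  b=5  b=6
a=0:    L    L    W    W    W    L    L
a=1:    L    W    W    W    L    L    W
a=2:    L    W    W    W    L    W    W
a=3:    W    W    L    L    W    W    W
a=4:    W    L    L    W    W    W    L
Cells with no legal move (terminal, hence L): (0,0), (0,1), (1,0), (2,0).
The remaining L cells, each justified by listing all of its moves:
(0,5): only reaches (0,3)(W), (0,2)(W), all W → L
(0,6): only reaches (0,4)(W), (0,3)(W), all W → L
(1,4): only reaches (1,2)(W), (1,1)(W), (0,3)(W), all W → L
(1,5): only reaches (1,3)(W), (1,2)(W), (0,4)(W), all W → L
(2,4): only reaches (2,2)(W), (2,1)(W), (1,3)(W), all W → L
(3,2): only reaches (0,2)(W), (3,0)(W), (2,1)(W), all W → L
(3,3): only reaches (0,3)(W), (3,1)(W), (3,0)(W), (2,2)(W), all W → L
(4,1): only reaches (1,1)(W), (3,0)(W), all W → L
(4,2): only reaches (1,2)(W), (4,0)(W), (3,1)(W), all W → L
(4,6): only reaches (1,6)(W), (4,4)(W), (4,3)(W), (3,5)(W), all W → L
Every other cell has at least one move into one of the L cells above, so it is W.
(4,6): one of the L cells justified above, so L
(0,3): the move to (0,1) reaches an L cell, so W
(4,4): the move to (1,4) reaches an L cell, so W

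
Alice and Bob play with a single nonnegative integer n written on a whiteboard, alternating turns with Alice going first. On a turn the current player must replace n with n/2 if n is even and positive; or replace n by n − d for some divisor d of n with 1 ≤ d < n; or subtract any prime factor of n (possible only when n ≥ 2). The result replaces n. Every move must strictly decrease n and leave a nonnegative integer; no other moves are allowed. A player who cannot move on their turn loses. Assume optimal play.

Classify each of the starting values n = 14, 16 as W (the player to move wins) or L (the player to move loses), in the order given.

14: L, 16: W

Build the W/L table. Terminal = L. A non-terminal position is W if it has a move to some L; otherwise it is L.
n=0: no move → L
n=1: no move → L
n=2: can move to 0, which is L ⇒ W
n=3: can move to 0, which is L ⇒ W
n=4: moves to 2(W), 3(W); every one is W ⇒ L
n=5: can move to 0, which is L ⇒ W
n=6: can move to 4, which is L ⇒ W
n=7: can move to 0, which is L ⇒ W
n=8: can move to 4, which is L ⇒ W
n=9: moves to 6(W), 8(W); every one is W ⇒ L
n=10: can move to 9, which is L ⇒ W
n=11: can move to 0, which is L ⇒ W
n=12: can move to 9, which is L ⇒ W
n=13: can move to 0, which is L ⇒ W
n=14: moves to 7(W), 12(W), 13(W); every one is W ⇒ L
n=15: can move to 14, which is L ⇒ W
n=16: can move to 14, which is L ⇒ W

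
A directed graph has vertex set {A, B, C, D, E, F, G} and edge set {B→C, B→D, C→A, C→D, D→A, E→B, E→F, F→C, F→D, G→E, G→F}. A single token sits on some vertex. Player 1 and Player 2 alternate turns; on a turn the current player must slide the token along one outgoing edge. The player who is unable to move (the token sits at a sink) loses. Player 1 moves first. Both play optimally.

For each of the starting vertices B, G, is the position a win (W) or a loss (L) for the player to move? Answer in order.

B: L, G: W

Positions with no move are L. A position that does have a move is losing for the player to move precisely when every available move leads to a winning position for the opponent. Fill in the labels:
Every edge goes from a vertex to one that appears earlier in the order A, D, C, F, B, E, G, so processing vertices in that order labels each vertex after all of its successors.
A: no outgoing edge → L
D: reaches L-position A → W
C: reaches L-position A → W
F: only reaches C(W), D(W), all W → L
B: only reaches C(W), D(W), all W → L
E: reaches L-position B → W
G: reaches L-position F → W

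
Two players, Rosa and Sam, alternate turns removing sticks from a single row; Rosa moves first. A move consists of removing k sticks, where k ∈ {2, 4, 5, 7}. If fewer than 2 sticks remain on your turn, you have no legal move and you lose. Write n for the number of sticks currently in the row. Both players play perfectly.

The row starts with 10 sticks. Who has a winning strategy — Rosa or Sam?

Sam wins.

Label each position W (a win for the player to move) or L (a loss). A position with no legal move is L; any other position is W exactly when some move reaches an L, and L when every move reaches a W.
n=0: no move → L
n=1: no move → L
n=2: W (go to 0, an L position)
n=3: W (go to 1, an L position)
n=4: W (go to 0, an L position)
n=5: W (go to 1, an L position)
n=6: W (go to 1, an L position)
n=7: W (go to 0, an L position)
n=8: W (go to 1, an L position)
n=9: L (options 7(W), 5(W), 4(W), 2(W) are all W)
n=10: L (options 8(W), 6(W), 5(W), 3(W) are all W)
The starting position 10 is L: whatever Rosa does, the opponent receives a W position.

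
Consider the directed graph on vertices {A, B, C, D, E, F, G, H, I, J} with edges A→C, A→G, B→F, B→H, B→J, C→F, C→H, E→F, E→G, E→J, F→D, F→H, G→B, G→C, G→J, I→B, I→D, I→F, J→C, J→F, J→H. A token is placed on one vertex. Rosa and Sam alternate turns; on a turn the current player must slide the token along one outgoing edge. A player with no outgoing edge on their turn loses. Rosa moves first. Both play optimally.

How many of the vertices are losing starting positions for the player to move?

3

Work bottom-up. With no move the player to move loses. Otherwise the position is W if at least one move leads to an L position for the opponent, and L if every move leads to a W.
Every edge goes from a vertex to one that appears earlier in the order H, D, F, C, J, B, G, I, E, A, so processing vertices in that order labels each vertex after all of its successors.
H: no outgoing edge → L
D: no outgoing edge → L
F: W (go to D, an L position)
C: W (go to H, an L position)
J: W (go to H, an L position)
B: W (go to H, an L position)
G: L (options B(W), J(W), C(W) are all W)
I: W (go to D, an L position)
E: W (go to G, an L position)
A: W (go to G, an L position)
The L vertices are D, G, H; that is 3 in all.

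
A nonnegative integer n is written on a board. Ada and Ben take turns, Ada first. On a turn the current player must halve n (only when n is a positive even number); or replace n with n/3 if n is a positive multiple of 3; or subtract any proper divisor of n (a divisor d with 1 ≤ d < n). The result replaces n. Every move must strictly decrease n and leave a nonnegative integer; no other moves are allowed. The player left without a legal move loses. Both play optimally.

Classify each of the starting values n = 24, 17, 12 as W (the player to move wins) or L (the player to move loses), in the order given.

24: W, 17: L, 12: W

Positions with no move are L. A position that does have a move is losing for the player to move precisely when every available move leads to a winning position for the opponent. Fill in the labels:
n=0: no move → L
n=1: no move → L
n=2: W (go to 1, an L position)
n=3: W (go to 1, an L position)
n=4: L (options 2(W), 3(W) are all W)
n=5: W (go to 4, an L position)
n=6: W (go to 4, an L position)
n=7: L (sole option 6(W) is W)
n=8: W (go to 4, an L position)
n=9: L (options 3(W), 6(W), 8(W) are all W)
n=10: W (go to 9, an L position)
n=11: L (sole option 10(W) is W)
n=12: W (go to 4, an L position)
n=13: L (sole option 12(W) is W)
n=14: W (go to 7, an L position)
n=15: L (options 5(W), 10(W), 12(W), 14(W) are all W)
n=16: W (go to 15, an L position)
n=17: L (sole option 16(W) is W)
n=18: W (go to 9, an L position)
n=19: L (sole option 18(W) is W)
n=20: W (go to 15, an L position)
n=21: W (go to 7, an L position)
n=22: W (go to 11, an L position)
n=23: L (sole option 22(W) is W)
n=24: W (go to 23, an L position)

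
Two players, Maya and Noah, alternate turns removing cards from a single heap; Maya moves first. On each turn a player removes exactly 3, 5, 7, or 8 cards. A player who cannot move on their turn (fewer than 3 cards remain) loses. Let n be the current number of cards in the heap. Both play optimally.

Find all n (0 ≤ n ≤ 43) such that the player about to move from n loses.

0, 1, 2, 11, 12, 13, 22, 23, 24, 33, 34, 35

Build the W/L table. Terminal = L. A non-terminal position is W if it has a move to some L; otherwise it is L.
n=0: no move → L
n=1: no move → L
n=2: no move → L
n=3: →0(L), so W
n=4: →1(L), so W
n=5: →2(L), so W
n=6: →1(L), so W
n=7: →2(L), so W
n=8: →1(L), so W
n=9: →2(L), so W
n=10: →2(L), so W
n=11: →8(W), 6(W), 4(W), 3(W) — all W, so L
n=12: →9(W), 7(W), 5(W), 4(W) — all W, so L
n=13: →10(W), 8(W), 6(W), 5(W) — all W, so L
n=14: →11(L), so W
n=15: →12(L), so W
n=16: →13(L), so W
n=17: →12(L), so W
n=18: →13(L), so W
n=19: →12(L), so W
n=20: →13(L), so W
n=21: →13(L), so W
n=22: →19(W), 17(W), 15(W), 14(W) — all W, so L
n=23: →20(W), 18(W), 16(W), 15(W) — all W, so L
n=24: →21(W), 19(W), 17(W), 16(W) — all W, so L
n=25: →22(L), so W
n=26: →23(L), so W
n=27: →24(L), so W
n=28: →23(L), so W
n=29: →24(L), so W
n=30: →23(L), so W
n=31: →24(L), so W
n=32: →24(L), so W
n=33: →30(W), 28(W), 26(W), 25(W) — all W, so L
n=34: →31(W), 29(W), 27(W), 26(W) — all W, so L
n=35: →32(W), 30(W), 28(W), 27(W) — all W, so L
n=36: →33(L), so W
n=37: →34(L), so W
n=38: →35(L), so W
n=39: →34(L), so W
n=40: →35(L), so W
n=41: →34(L), so W
n=42: →35(L), so W
n=43: →35(L), so W
Reading off the rows marked L gives the requested list; there are 12 such values of n.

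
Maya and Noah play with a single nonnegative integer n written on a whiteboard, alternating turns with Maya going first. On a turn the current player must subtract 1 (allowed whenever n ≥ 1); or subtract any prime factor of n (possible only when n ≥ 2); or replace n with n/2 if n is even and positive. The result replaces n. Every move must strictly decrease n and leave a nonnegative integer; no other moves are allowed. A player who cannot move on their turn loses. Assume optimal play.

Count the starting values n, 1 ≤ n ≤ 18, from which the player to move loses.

3

Classify positions by backward induction: terminal positions (no move available) are L. From any other position, the mover wins iff some move reaches an L.
n=0: no move → L
n=1: can move to 0, which is L ⇒ W
n=2: can move to 0, which is L ⇒ W
n=3: can move to 0, which is L ⇒ W
n=4: moves to 2(W), 3(W); every one is W ⇒ L
n=5: can move to 0, which is L ⇒ W
n=6: can move to 4, which is L ⇒ W
n=7: can move to 0, which is L ⇒ W
n=8: can move to 4, which is L ⇒ W
n=9: moves to 6(W), 8(W); every one is W ⇒ L
n=10: can move to 9, which is L ⇒ W
n=11: can move to 0, which is L ⇒ W
n=12: can move to 9, which is L ⇒ W
n=13: can move to 0, which is L ⇒ W
n=14: moves to 7(W), 12(W), 13(W); every one is W ⇒ L
n=15: can move to 14, which is L ⇒ W
n=16: can move to 14, which is L ⇒ W
n=17: can move to 0, which is L ⇒ W
n=18: can move to 9, which is L ⇒ W
L entries with 1 ≤ n ≤ 18 (n=0 is outside the asked range and is not counted): n = 4, 9, 14; that makes 3.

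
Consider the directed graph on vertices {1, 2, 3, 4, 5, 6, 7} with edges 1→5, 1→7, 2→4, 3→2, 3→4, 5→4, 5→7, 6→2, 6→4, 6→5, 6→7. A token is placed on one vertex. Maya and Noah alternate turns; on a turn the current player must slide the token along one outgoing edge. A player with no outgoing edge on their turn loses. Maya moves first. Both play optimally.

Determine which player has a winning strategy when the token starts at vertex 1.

Maya wins.

Positions with no move are L. A position that does have a move is losing for the player to move precisely when every available move leads to a winning position for the opponent. Fill in the labels:
Every edge goes from a vertex to one that appears earlier in the order 7, 4, 5, 2, 3, 1, 6, so processing vertices in that order labels each vertex after all of its successors.
7: no outgoing edge → L
4: no outgoing edge → L
5: can move to 4, which is L ⇒ W
2: can move to 4, which is L ⇒ W
3: can move to 4, which is L ⇒ W
1: can move to 7, which is L ⇒ W
6: can move to 4, which is L ⇒ W
The starting position 1 is W: Maya should move to 7, handing over an L position.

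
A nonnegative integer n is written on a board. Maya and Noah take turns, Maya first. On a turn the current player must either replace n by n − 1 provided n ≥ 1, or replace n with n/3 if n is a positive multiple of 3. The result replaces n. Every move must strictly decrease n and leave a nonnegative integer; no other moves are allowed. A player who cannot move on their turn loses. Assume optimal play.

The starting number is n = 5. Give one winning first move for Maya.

Move to 4.

Positions with no move are L. A position that does have a move is losing for the player to move precisely when every available move leads to a winning position for the opponent. Fill in the labels:
n=0: no move → L
n=1: W (go to 0, an L position)
n=2: L (sole option 1(W) is W)
n=3: W (go to 2, an L position)
n=4: L (sole option 3(W) is W)
n=5: W (go to 4, an L position)
From 5, the L positions reachable in one move are: 4.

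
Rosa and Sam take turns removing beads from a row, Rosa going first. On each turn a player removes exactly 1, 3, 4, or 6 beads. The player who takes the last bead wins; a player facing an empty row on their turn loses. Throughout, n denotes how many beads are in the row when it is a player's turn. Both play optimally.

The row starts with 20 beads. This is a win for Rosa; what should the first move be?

Remove 4, leaving 16.

Positions with no move are L. A position that does have a move is losing for the player to move precisely when every available move leads to a winning position for the opponent. Fill in the labels:
n=0: no move → L
n=1: W (go to 0, an L position)
n=2: L (sole option 1(W) is W)
n=3: W (go to 2, an L position)
n=4: W (go to 0, an L position)
n=5: W (go to 2, an L position)
n=6: W (go to 2, an L position)
n=7: L (options 6(W), 4(W), 3(W), 1(W) are all W)
n=8: W (go to 7, an L position)
n=9: L (options 8(W), 6(W), 5(W), 3(W) are all W)
n=10: W (go to 9, an L position)
n=11: W (go to 7, an L position)
n=12: W (go to 9, an L position)
n=13: W (go to 9, an L position)
n=14: L (options 13(W), 11(W), 10(W), 8(W) are all W)
n=15: W (go to 14, an L position)
n=16: L (options 15(W), 13(W), 12(W), 10(W) are all W)
n=17: W (go to 16, an L position)
n=18: W (go to 14, an L position)
n=19: W (go to 16, an L position)
n=20: W (go to 16, an L position)
From 20, the L positions reachable in one move are: 16, 14. Any move reaching one of these is winning.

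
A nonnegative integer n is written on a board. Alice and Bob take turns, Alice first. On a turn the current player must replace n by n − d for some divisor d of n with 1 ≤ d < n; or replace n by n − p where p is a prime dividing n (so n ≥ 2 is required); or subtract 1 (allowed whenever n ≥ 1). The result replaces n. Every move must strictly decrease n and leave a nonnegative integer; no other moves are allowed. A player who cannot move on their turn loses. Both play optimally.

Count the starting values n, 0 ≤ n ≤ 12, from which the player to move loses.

3

Positions with no move are L. A position that does have a move is losing for the player to move precisely when every available move leads to a winning position for the opponent. Fill in the labels:
n=0: no move → L
n=1: reaches L-position 0 → W
n=2: reaches L-position 0 → W
n=3: reaches L-position 0 → W
n=4: only reaches 2(W), 3(W), all W → L
n=5: reaches L-position 0 → W
n=6: reaches L-position 4 → W
n=7: reaches L-position 0 → W
n=8: reaches L-position 4 → W
n=9: only reaches 6(W), 8(W), all W → L
n=10: reaches L-position 9 → W
n=11: reaches L-position 0 → W
n=12: reaches L-position 9 → W
L entries with 0 ≤ n ≤ 12: n = 0, 4, 9; that makes 3.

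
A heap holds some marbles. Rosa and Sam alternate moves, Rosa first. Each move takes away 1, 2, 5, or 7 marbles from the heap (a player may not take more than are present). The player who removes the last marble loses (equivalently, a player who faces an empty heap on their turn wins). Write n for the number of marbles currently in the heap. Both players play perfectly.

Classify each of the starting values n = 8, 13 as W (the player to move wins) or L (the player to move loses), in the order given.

8: W, 13: L

Work bottom-up. With no move the player to move wins. Otherwise the position is W if at least one move leads to an L position for the opponent, and L if every move leads to a W.
n=0: no move; the opponent has just taken the last marble and therefore loses → W
n=1: L (sole option 0(W) is W)
n=2: W (go to 1, an L position)
n=3: W (go to 1, an L position)
n=4: L (options 3(W), 2(W) are all W)
n=5: W (go to 4, an L position)
n=6: W (go to 4, an L position)
n=7: L (options 6(W), 5(W), 2(W), 0(W) are all W)
n=8: W (go to 7, an L position)
n=9: W (go to 7, an L position)
n=10: L (options 9(W), 8(W), 5(W), 3(W) are all W)
n=11: W (go to 10, an L position)
n=12: W (go to 10, an L position)
n=13: L (options 12(W), 11(W), 8(W), 6(W) are all W)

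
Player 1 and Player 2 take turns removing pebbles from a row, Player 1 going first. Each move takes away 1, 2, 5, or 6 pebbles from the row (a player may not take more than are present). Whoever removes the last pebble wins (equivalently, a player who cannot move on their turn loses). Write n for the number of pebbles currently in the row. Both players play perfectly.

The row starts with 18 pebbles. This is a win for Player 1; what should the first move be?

Remove 1, leaving 17.

Compute win/loss labels from the base case upward. A position with no move is L. Any other position is W if it can reach an L in one move, else L.
n=0: no move → L
n=1: can move to 0, which is L ⇒ W
n=2: can move to 0, which is L ⇒ W
n=3: moves to 2(W), 1(W); every one is W ⇒ L
n=4: can move to 3, which is L ⇒ W
n=5: can move to 3, which is L ⇒ W
n=6: can move to 0, which is L ⇒ W
n=7: moves to 6(W), 5(W), 2(W), 1(W); every one is W ⇒ L
n=8: can move to 7, which is L ⇒ W
n=9: can move to 7, which is L ⇒ W
n=10: moves to 9(W), 8(W), 5(W), 4(W); every one is W ⇒ L
n=11: can move to 10, which is L ⇒ W
n=12: can move to 10, which is L ⇒ W
n=13: can move to 7, which is L ⇒ W
n=14: moves to 13(W), 12(W), 9(W), 8(W); every one is W ⇒ L
n=15: can move to 14, which is L ⇒ W
n=16: can move to 14, which is L ⇒ W
n=17: moves to 16(W), 15(W), 12(W), 11(W); every one is W ⇒ L
n=18: can move to 17, which is L ⇒ W
From 18, the L positions reachable in one move are: 17.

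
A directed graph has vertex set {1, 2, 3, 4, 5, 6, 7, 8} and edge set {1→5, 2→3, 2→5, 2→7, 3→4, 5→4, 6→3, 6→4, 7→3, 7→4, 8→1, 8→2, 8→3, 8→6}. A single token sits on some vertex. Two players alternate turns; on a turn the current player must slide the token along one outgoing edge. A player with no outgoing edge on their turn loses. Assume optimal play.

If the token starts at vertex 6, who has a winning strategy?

The first player wins.

Build the W/L table. Terminal = L. A non-terminal position is W if it has a move to some L; otherwise it is L.
Every edge goes from a vertex to one that appears earlier in the order 4, 3, 7, 6, 5, 2, 1, 8, so processing vertices in that order labels each vertex after all of its successors.
4: no outgoing edge → L
3: →4(L), so W
7: →4(L), so W
6: →4(L), so W
5: →4(L), so W
2: →5(W), 7(W), 3(W) — all W, so L
1: →5(W) only, which is W, so L
8: →1(L), so W
From 6 the player to move can move to 4, reaching an L position.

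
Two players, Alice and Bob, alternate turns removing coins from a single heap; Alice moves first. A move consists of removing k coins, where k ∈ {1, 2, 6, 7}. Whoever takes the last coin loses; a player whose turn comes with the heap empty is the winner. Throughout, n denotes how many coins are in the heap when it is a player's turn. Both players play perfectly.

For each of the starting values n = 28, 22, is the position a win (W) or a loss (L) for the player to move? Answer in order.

Build the W/L table. Terminal = W. A non-terminal position is W if it has a move to some L; otherwise it is L.
n=0: no move; the opponent has just taken the last coin and therefore loses → W
n=1: →0(W) only, which is W, so L
n=2: →1(L), so W
n=3: →1(L), so W
n=4: →3(W), 2(W) — all W, so L
n=5: →4(L), so W
n=6: →4(L), so W
n=7: →1(L), so W
n=8: →1(L), so W
n=9: →8(W), 7(W), 3(W), 2(W) — all W, so L
n=10: →9(L), so W
n=11: →9(L), so W
n=12: →11(W), 10(W), 6(W), 5(W) — all W, so L
n=13: →12(L), so W
n=14: →12(L), so W
n=15: →9(L), so W
n=16: →9(L), so W
n=17: →16(W), 15(W), 11(W), 10(W) — all W, so L
n=18: →17(L), so W
n=19: →17(L), so W
n=20: →19(W), 18(W), 14(W), 13(W) — all W, so L
n=21: →20(L), so W
n=22: →20(L), so W
n=23: →17(L), so W
n=24: →17(L), so W
n=25: →24(W), 23(W), 19(W), 18(W) — all W, so L
n=26: →25(L), so W
n=27: →25(L), so W
n=28: →27(W), 26(W), 22(W), 21(W) — all W, so L

28: L, 22: W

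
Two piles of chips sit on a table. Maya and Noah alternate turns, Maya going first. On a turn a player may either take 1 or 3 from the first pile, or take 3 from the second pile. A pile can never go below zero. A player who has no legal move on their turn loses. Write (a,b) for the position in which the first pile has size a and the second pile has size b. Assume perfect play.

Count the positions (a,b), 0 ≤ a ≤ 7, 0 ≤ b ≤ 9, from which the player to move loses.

Use the standard recursion: the mover loses at a terminal position; elsewhere, the mover wins exactly when some move hands the opponent an L position.
Every move lowers a or b (never raises either), so fill the grid row by row in increasing a, and left to right within a row: each cell's successors are then already labelled.
      b=0  b=1  b=2  b=3  b=4  b=5  b=6  b=7  b=8  b=9
a=0:    L    L    L    W    W    W    L    L    L    W
a=1:    W    W    W    L    L    L    W    W    W    L
a=2:    L    L    L    W    W    W    L    L    L    W
a=3:    W    W    W    L    L    L    W    W    W    L
a=4:    L    L    L    W    W    W    L    L    L    W
a=5:    W    W    W    L    L    L    W    W    W    L
a=6:    L    L    L    W    W    W    L    L    L    W
a=7:    W    W    W    L    L    L    W    W    W    L
Cells with no legal move (terminal, hence L): (0,0), (0,1), (0,2).
The remaining L cells, each justified by listing all of its moves:
(0,6): L (sole option (0,3)(W) is W)
(0,7): L (sole option (0,4)(W) is W)
(0,8): L (sole option (0,5)(W) is W)
(1,3): L (options (0,3)(W), (1,0)(W) are all W)
(1,4): L (options (0,4)(W), (1,1)(W) are all W)
(1,5): L (options (0,5)(W), (1,2)(W) are all W)
(1,9): L (options (0,9)(W), (1,6)(W) are all W)
(2,0): L (sole option (1,0)(W) is W)
(2,1): L (sole option (1,1)(W) is W)
(2,2): L (sole option (1,2)(W) is W)
(2,6): L (options (1,6)(W), (2,3)(W) are all W)
(2,7): L (options (1,7)(W), (2,4)(W) are all W)
(2,8): L (options (1,8)(W), (2,5)(W) are all W)
(3,3): L (options (2,3)(W), (0,3)(W), (3,0)(W) are all W)
(3,4): L (options (2,4)(W), (0,4)(W), (3,1)(W) are all W)
(3,5): L (options (2,5)(W), (0,5)(W), (3,2)(W) are all W)
(3,9): L (options (2,9)(W), (0,9)(W), (3,6)(W) are all W)
(4,0): L (options (3,0)(W), (1,0)(W) are all W)
(4,1): L (options (3,1)(W), (1,1)(W) are all W)
(4,2): L (options (3,2)(W), (1,2)(W) are all W)
(4,6): L (options (3,6)(W), (1,6)(W), (4,3)(W) are all W)
(4,7): L (options (3,7)(W), (1,7)(W), (4,4)(W) are all W)
(4,8): L (options (3,8)(W), (1,8)(W), (4,5)(W) are all W)
(5,3): L (options (4,3)(W), (2,3)(W), (5,0)(W) are all W)
(5,4): L (options (4,4)(W), (2,4)(W), (5,1)(W) are all W)
(5,5): L (options (4,5)(W), (2,5)(W), (5,2)(W) are all W)
(5,9): L (options (4,9)(W), (2,9)(W), (5,6)(W) are all W)
(6,0): L (options (5,0)(W), (3,0)(W) are all W)
(6,1): L (options (5,1)(W), (3,1)(W) are all W)
(6,2): L (options (5,2)(W), (3,2)(W) are all W)
(6,6): L (options (5,6)(W), (3,6)(W), (6,3)(W) are all W)
(6,7): L (options (5,7)(W), (3,7)(W), (6,4)(W) are all W)
(6,8): L (options (5,8)(W), (3,8)(W), (6,5)(W) are all W)
(7,3): L (options (6,3)(W), (4,3)(W), (7,0)(W) are all W)
(7,4): L (options (6,4)(W), (4,4)(W), (7,1)(W) are all W)
(7,5): L (options (6,5)(W), (4,5)(W), (7,2)(W) are all W)
(7,9): L (options (6,9)(W), (4,9)(W), (7,6)(W) are all W)
Every other cell has at least one move into one of the L cells above, so it is W.
L cells per row: a=0: 6, a=1: 4, a=2: 6, a=3: 4, a=4: 6, a=5: 4, a=6: 6, a=7: 4; total 40.

40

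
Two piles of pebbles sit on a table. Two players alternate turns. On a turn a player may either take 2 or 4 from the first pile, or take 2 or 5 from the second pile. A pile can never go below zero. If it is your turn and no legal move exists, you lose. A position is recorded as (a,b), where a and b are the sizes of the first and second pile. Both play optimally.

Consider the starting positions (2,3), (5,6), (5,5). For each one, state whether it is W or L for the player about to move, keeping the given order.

(2,3): L, (5,6): W, (5,5): L

Classify positions by backward induction: terminal positions (no move available) are L. From any other position, the mover wins iff some move reaches an L.
No move ever increases a pile, so every position that can arise here has a ≤ 5 and b ≤ 6; it is enough to label the cells with 0 ≤ a ≤ 5 and 0 ≤ b ≤ 6.
Every move lowers a or b (never raises either), so fill the grid row by row in increasing a, and left to right within a row: each cell's successors are then already labelled.
      b=0  b=1  b=2  b=3  b=4  b=5  b=6
a=0:    L    L    W    W    L    W    W
a=1:    L    L    W    W    L    W    W
a=2:    W    W    L    L    W    W    L
a=3:    W    W    L    L    W    W    L
a=4:    W    W    W    W    W    L    W
a=5:    W    W    W    W    W    L    W
Cells with no legal move (terminal, hence L): (0,0), (0,1), (1,0), (1,1).
The remaining L cells, each justified by listing all of its moves:
(0,4): only reaches (0,2)(W), which is W → L
(1,4): only reaches (1,2)(W), which is W → L
(2,2): only reaches (0,2)(W), (2,0)(W), all W → L
(2,3): only reaches (0,3)(W), (2,1)(W), all W → L
(2,6): only reaches (0,6)(W), (2,4)(W), (2,1)(W), all W → L
(3,2): only reaches (1,2)(W), (3,0)(W), all W → L
(3,3): only reaches (1,3)(W), (3,1)(W), all W → L
(3,6): only reaches (1,6)(W), (3,4)(W), (3,1)(W), all W → L
(4,5): only reaches (2,5)(W), (0,5)(W), (4,3)(W), (4,0)(W), all W → L
(5,5): only reaches (3,5)(W), (1,5)(W), (5,3)(W), (5,0)(W), all W → L
Every other cell has at least one move into one of the L cells above, so it is W.
(2,3): one of the L cells justified above, so L
(5,6): the move to (3,6) reaches an L cell, so W
(5,5): one of the L cells justified above, so L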